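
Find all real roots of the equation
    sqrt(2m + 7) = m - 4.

m = 9

Square both sides: 2m + 7 = (m - 4)^2.
Expand and rearrange: m^2 - 10m + 9 = 0.
Solving gives m = 9 or m = 1.
Check each candidate in the original equation:
  m = 9: sqrt(25) = 5, while m - 4 = 5 — valid.
  m = 1: sqrt(9) = 3, while m - 4 = -3 — extraneous.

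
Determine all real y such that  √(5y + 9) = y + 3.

Square both sides: 5y + 9 = (y + 3)².
Expand and rearrange: y² + y = 0.
Solving gives y = 0 or y = -1.
Check each candidate in the original equation:
  y = 0: √(9) = 3, while y + 3 = 3 — valid.
  y = -1: √(4) = 2, while y + 3 = 2 — valid.

y = -1 or y = 0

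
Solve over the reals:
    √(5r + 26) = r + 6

r = -5 or r = -2

Square both sides: 5r + 26 = (r + 6)².
Expand and rearrange: r² + 7r + 10 = 0.
Solving gives r = -2 or r = -5.
Check each candidate in the original equation:
  r = -2: √(16) = 4, while r + 6 = 4 — valid.
  r = -5: √(1) = 1, while r + 6 = 1 — valid.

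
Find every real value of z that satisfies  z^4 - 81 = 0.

z = -3 or z = 3

Let u = z^2. The equation becomes u^2 - 81 = 0.
Factor: (u - 9)(u + 9) = 0, so u = 9 or u = -9.
z^2 = 9 gives z = +/-3.
z^2 = -9 < 0 has no real solution.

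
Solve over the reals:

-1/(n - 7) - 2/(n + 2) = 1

Multiply both sides by (n - 7)(n + 2):
-(n + 2) - 2(n - 7) = (n - 7)(n + 2).
Expand and collect terms: n² - 2n - 26 = 0.
By the quadratic formula, n = (2 ± √108) / 2, so n ≈ 6.1962 or n ≈ -4.1962.
Neither value makes a denominator zero (n ≠ 7, n ≠ -2), so both are valid.

n = -4.1962 or n = 6.1962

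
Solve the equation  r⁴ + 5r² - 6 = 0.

Let u = r². The equation becomes u² + 5u - 6 = 0.
Factor: (u - 1)(u + 6) = 0, so u = 1 or u = -6.
r² = 1 gives r = ±1.
r² = -6 < 0 has no real solution.

r = -1 or r = 1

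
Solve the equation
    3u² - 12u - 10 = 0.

Discriminant: (-12)² − 4·3·(-10) = 264.
Quadratic formula: u = (12 ± √264) / 6.
So u = 2 + √(66)/3 ≈ 4.708 or u = 2 - √(66)/3 ≈ -0.708.

u = -0.708 or u = 4.708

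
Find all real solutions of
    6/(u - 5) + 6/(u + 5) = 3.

u = -3.3852 or u = 7.3852

Multiply both sides by (u - 5)(u + 5):
6(u + 5) + 6(u - 5) = 3(u - 5)(u + 5).
Expand and collect terms: 3u² - 12u - 75 = 0.
By the quadratic formula, u = (12 ± √1044) / 6, so u ≈ 7.3852 or u ≈ -3.3852.
Neither value makes a denominator zero (u ≠ 5, u ≠ -5), so both are valid.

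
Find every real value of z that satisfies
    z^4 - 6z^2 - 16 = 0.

Let u = z^2. The equation becomes u^2 - 6u - 16 = 0.
Factor: (u - 8)(u + 2) = 0, so u = 8 or u = -2.
z^2 = 8 gives z = +/-2*sqrt(2) ~= +/-2.8284.
z^2 = -2 < 0 has no real solution.

z = -2.8284 or z = 2.8284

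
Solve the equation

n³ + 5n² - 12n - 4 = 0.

n = -6.7016 or n = -0.2984 or n = 2

Possible rational roots are divisors of -4. Testing n = 2 gives 0, so (n - 2) is a factor.
Divide: n³ + 5n² - 12n - 4 = (n - 2)(n² + 7n + 2).
Apply the quadratic formula to n² + 7n + 2 = 0: n = (-7 ± √41)/2, i.e. n ≈ -0.2984 or n ≈ -6.7016.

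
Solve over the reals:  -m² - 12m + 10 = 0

m = -12.7823 or m = 0.7823

Discriminant: (-12)² − 4·(-1)·10 = 184.
Quadratic formula: m = (12 ± √184) / (-2).
So m = -√(46) - 6 ≈ -12.7823 or m = -6 + √(46) ≈ 0.7823.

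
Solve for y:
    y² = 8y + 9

y = -1 or y = 9

Bring every term to one side: y² - 8y - 9 = 0.
Factor: (y + 1)(y - 9) = 0.
So y = -1 or y = 9.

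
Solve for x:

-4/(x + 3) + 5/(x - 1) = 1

Multiply both sides by (x + 3)(x - 1):
-4(x - 1) + 5(x + 3) = (x + 3)(x - 1).
Expand and collect terms: x² + x - 22 = 0.
By the quadratic formula, x = (-1 ± √89) / 2, so x ≈ 4.217 or x ≈ -5.217.
Neither value makes a denominator zero (x ≠ -3, x ≠ 1), so both are valid.

x = -5.217 or x = 4.217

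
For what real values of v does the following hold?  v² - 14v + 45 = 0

v = 5 or v = 9

Factor: (v - 5)(v - 9) = 0.
So v = 5 or v = 9.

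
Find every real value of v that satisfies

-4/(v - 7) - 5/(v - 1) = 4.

v = -0.444 or v = 6.194

Multiply both sides by (v - 7)(v - 1):
-4(v - 1) - 5(v - 7) = 4(v - 7)(v - 1).
Expand and collect terms: 4v² - 23v - 11 = 0.
By the quadratic formula, v = (23 ± √705) / 8, so v ≈ 6.194 or v ≈ -0.444.
Neither value makes a denominator zero (v ≠ 7, v ≠ 1), so both are valid.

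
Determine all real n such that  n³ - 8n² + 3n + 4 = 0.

Possible rational roots are divisors of 4. Testing n = 1 gives 0, so (n - 1) is a factor.
Divide: n³ - 8n² + 3n + 4 = (n - 1)(n² - 7n - 4).
Apply the quadratic formula to n² - 7n - 4 = 0: n = (7 ± √65)/2, i.e. n ≈ 7.5311 or n ≈ -0.5311.

n = -0.5311 or n = 1 or n = 7.5311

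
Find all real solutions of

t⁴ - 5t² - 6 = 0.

t = -2.4495 or t = 2.4495

Let u = t². The equation becomes u² - 5u - 6 = 0.
Factor: (u - 6)(u + 1) = 0, so u = 6 or u = -1.
t² = 6 gives t = ±√(6) ≈ ±2.4495.
t² = -1 < 0 has no real solution.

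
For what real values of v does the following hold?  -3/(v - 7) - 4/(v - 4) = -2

Multiply both sides by (v - 7)(v - 4):
-3(v - 4) - 4(v - 7) = -2(v - 7)(v - 4).
Expand and collect terms: -2v² + 29v - 96 = 0.
By the quadratic formula, v = (-29 ± √73) / -4, so v ≈ 5.114 or v ≈ 9.386.
Neither value makes a denominator zero (v ≠ 7, v ≠ 4), so both are valid.

v = 5.114 or v = 9.386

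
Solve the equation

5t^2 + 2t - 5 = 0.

Discriminant: (2)^2 - 4*5*(-5) = 104.
Quadratic formula: t = (-2 +/- sqrt(104)) / 10.
So t = -1/5 + sqrt(26)/5 ~= 0.8198 or t = -sqrt(26)/5 - 1/5 ~= -1.2198.

t = -1.2198 or t = 0.8198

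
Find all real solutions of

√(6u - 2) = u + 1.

u = 1 or u = 3

Square both sides: 6u - 2 = (u + 1)².
Expand and rearrange: u² - 4u + 3 = 0.
Solving gives u = 3 or u = 1.
Check each candidate in the original equation:
  u = 3: √(16) = 4, while u + 1 = 4 — valid.
  u = 1: √(4) = 2, while u + 1 = 2 — valid.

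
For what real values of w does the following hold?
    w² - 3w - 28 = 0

w = -4 or w = 7

Factor: (w - 7)(w + 4) = 0.
So w = 7 or w = -4.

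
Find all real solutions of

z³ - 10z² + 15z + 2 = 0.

Possible rational roots are divisors of 2. Testing z = 2 gives 0, so (z - 2) is a factor.
Divide: z³ - 10z² + 15z + 2 = (z - 2)(z² - 8z - 1).
Apply the quadratic formula to z² - 8z - 1 = 0: z = (8 ± √68)/2, i.e. z ≈ 8.1231 or z ≈ -0.1231.

z = -0.1231 or z = 2 or z = 8.1231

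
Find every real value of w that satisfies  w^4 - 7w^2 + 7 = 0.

Let u = w^2. The equation becomes u^2 - 7u + 7 = 0.
By the quadratic formula, u = sqrt(21)/2 + 7/2 or u = 7/2 - sqrt(21)/2.
w^2 = sqrt(21)/2 + 7/2 gives w = +/-sqrt(sqrt(21)/2 + 7/2) ~= +/-2.4065.
w^2 = 7/2 - sqrt(21)/2 gives w = +/-sqrt(7/2 - sqrt(21)/2) ~= +/-1.0994.

w = -2.4065 or w = -1.0994 or w = 1.0994 or w = 2.4065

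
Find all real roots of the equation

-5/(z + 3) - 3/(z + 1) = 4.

z = -4.5811 or z = -1.4189

Multiply both sides by (z + 3)(z + 1):
-5(z + 1) - 3(z + 3) = 4(z + 3)(z + 1).
Expand and collect terms: 4z² + 24z + 26 = 0.
By the quadratic formula, z = (-24 ± √160) / 8, so z ≈ -1.4189 or z ≈ -4.5811.
Neither value makes a denominator zero (z ≠ -3, z ≠ -1), so both are valid.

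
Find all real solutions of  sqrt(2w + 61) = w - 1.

w = 10

Square both sides: 2w + 61 = (w - 1)^2.
Expand and rearrange: w^2 - 4w - 60 = 0.
Solving gives w = 10 or w = -6.
Check each candidate in the original equation:
  w = 10: sqrt(81) = 9, while w - 1 = 9 — valid.
  w = -6: sqrt(49) = 7, while w - 1 = -7 — extraneous.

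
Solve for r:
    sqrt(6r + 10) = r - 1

Square both sides: 6r + 10 = (r - 1)^2.
Expand and rearrange: r^2 - 8r - 9 = 0.
Solving gives r = 9 or r = -1.
Check each candidate in the original equation:
  r = 9: sqrt(64) = 8, while r - 1 = 8 — valid.
  r = -1: sqrt(4) = 2, while r - 1 = -2 — extraneous.

r = 9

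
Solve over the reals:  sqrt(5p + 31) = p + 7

Square both sides: 5p + 31 = (p + 7)^2.
Expand and rearrange: p^2 + 9p + 18 = 0.
Solving gives p = -3 or p = -6.
Check each candidate in the original equation:
  p = -3: sqrt(16) = 4, while p + 7 = 4 — valid.
  p = -6: sqrt(1) = 1, while p + 7 = 1 — valid.

p = -6 or p = -3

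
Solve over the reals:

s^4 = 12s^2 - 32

s = -2.8284 or s = -2 or s = 2 or s = 2.8284

Let u = s^2. The equation becomes u^2 - 12u + 32 = 0.
Factor: (u - 4)(u - 8) = 0, so u = 4 or u = 8.
s^2 = 4 gives s = +/-2.
s^2 = 8 gives s = +/-2*sqrt(2) ~= +/-2.8284.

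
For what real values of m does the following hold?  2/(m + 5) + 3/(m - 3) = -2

Multiply both sides by (m + 5)(m - 3):
2(m - 3) + 3(m + 5) = -2(m + 5)(m - 3).
Expand and collect terms: -2m² - 9m + 21 = 0.
By the quadratic formula, m = (9 ± √249) / -4, so m ≈ -6.1949 or m ≈ 1.6949.
Neither value makes a denominator zero (m ≠ -5, m ≠ 3), so both are valid.

m = -6.1949 or m = 1.6949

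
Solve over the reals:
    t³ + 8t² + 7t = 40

t = -5 or t = -4.7016 or t = 1.7016

Rearrange: t³ + 8t² + 7t - 40 = 0.
Possible rational roots are divisors of -40. Testing t = -5 gives 0, so (t + 5) is a factor.
Divide: t³ + 8t² + 7t - 40 = (t + 5)(t² + 3t - 8).
Apply the quadratic formula to t² + 3t - 8 = 0: t = (-3 ± √41)/2, i.e. t ≈ 1.7016 or t ≈ -4.7016.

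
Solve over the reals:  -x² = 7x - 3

Rearrange to standard form: -x² - 7x + 3 = 0.
Discriminant: (-7)² − 4·(-1)·3 = 61.
Quadratic formula: x = (7 ± √61) / (-2).
So x = -√(61)/2 - 7/2 ≈ -7.4051 or x = -7/2 + √(61)/2 ≈ 0.4051.

x = -7.4051 or x = 0.4051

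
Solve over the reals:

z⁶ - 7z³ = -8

z = 1.1288 or z = 1.7717

Let u = z³. The equation becomes u² - 7u + 8 = 0.
By the quadratic formula, u = √(17)/2 + 7/2 or u = 7/2 - √(17)/2.
z³ = √(17)/2 + 7/2 gives z = ∛(√(17)/2 + 7/2) ≈ 1.7717.
z³ = 7/2 - √(17)/2 gives z = ∛(7/2 - √(17)/2) ≈ 1.1288.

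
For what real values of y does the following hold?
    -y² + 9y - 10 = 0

y = 1.2984 or y = 7.7016

Discriminant: (9)² − 4·(-1)·(-10) = 41.
Quadratic formula: y = (-9 ± √41) / (-2).
So y = 9/2 - √(41)/2 ≈ 1.2984 or y = √(41)/2 + 9/2 ≈ 7.7016.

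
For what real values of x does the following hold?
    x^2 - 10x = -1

Rearrange to standard form: x^2 - 10x + 1 = 0.
Discriminant: (-10)^2 - 4*1*1 = 96.
Quadratic formula: x = (10 +/- sqrt(96)) / 2.
So x = 2*sqrt(6) + 5 ~= 9.899 or x = 5 - 2*sqrt(6) ~= 0.101.

x = 0.101 or x = 9.899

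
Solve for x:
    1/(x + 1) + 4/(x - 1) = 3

Multiply both sides by (x + 1)(x - 1):
(x - 1) + 4(x + 1) = 3(x + 1)(x - 1).
Expand and collect terms: 3x² - 5x - 6 = 0.
By the quadratic formula, x = (5 ± √97) / 6, so x ≈ 2.4748 or x ≈ -0.8081.
Neither value makes a denominator zero (x ≠ -1, x ≠ 1), so both are valid.

x = -0.8081 or x = 2.4748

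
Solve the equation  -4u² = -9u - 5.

Rearrange to standard form: -4u² + 9u + 5 = 0.
Discriminant: (9)² − 4·(-4)·5 = 161.
Quadratic formula: u = (-9 ± √161) / (-8).
So u = 9/8 - √(161)/8 ≈ -0.4611 or u = 9/8 + √(161)/8 ≈ 2.7111.

u = -0.4611 or u = 2.7111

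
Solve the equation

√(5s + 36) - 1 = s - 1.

s = 9

Isolate the radical: √(5s + 36) = s.
Square both sides: 5s + 36 = (s)².
Expand and rearrange: s² - 5s - 36 = 0.
Solving gives s = 9 or s = -4.
Check each candidate in the original equation:
  s = 9: √(81) = 9, while s = 9 — valid.
  s = -4: √(16) = 4, while s = -4 — extraneous.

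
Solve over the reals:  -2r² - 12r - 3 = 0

r = -5.7386 or r = -0.2614

Discriminant: (-12)² − 4·(-2)·(-3) = 120.
Quadratic formula: r = (12 ± √120) / (-4).
So r = -3 - √(30)/2 ≈ -5.7386 or r = -3 + √(30)/2 ≈ -0.2614.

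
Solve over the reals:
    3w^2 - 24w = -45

Bring every term to one side: 3w^2 - 24w + 45 = 0.
Factor: 3(w - 5)(w - 3) = 0.
So w = 5 or w = 3.

w = 3 or w = 5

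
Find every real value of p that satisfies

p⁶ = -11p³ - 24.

p = -2 or p = -1.4422

Let u = p³. The equation becomes u² + 11u + 24 = 0.
Factor: (u + 3)(u + 8) = 0, so u = -3 or u = -8.
p³ = -3 gives p = -∛(3) ≈ -1.4422.
p³ = -8 gives p = -2.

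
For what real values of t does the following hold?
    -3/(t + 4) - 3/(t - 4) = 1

Multiply both sides by (t + 4)(t - 4):
-3(t - 4) - 3(t + 4) = (t + 4)(t - 4).
Expand and collect terms: t² + 6t - 16 = 0.
Factor or apply the quadratic formula: t = 2 or t = -8.
Neither value makes a denominator zero (t ≠ -4, t ≠ 4), so both are valid.

t = -8 or t = 2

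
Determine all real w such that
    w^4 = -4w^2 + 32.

Let u = w^2. The equation becomes u^2 + 4u - 32 = 0.
Factor: (u + 8)(u - 4) = 0, so u = -8 or u = 4.
w^2 = -8 < 0 has no real solution.
w^2 = 4 gives w = +/-2.

w = -2 or w = 2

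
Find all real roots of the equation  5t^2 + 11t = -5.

Rearrange to standard form: 5t^2 + 11t + 5 = 0.
Discriminant: (11)^2 - 4*5*5 = 21.
Quadratic formula: t = (-11 +/- sqrt(21)) / 10.
So t = -11/10 + sqrt(21)/10 ~= -0.6417 or t = -11/10 - sqrt(21)/10 ~= -1.5583.

t = -1.5583 or t = -0.6417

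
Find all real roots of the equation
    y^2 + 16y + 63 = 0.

Factor: (y + 7)(y + 9) = 0.
So y = -7 or y = -9.

y = -9 or y = -7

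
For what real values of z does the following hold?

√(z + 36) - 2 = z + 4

z = 0

Isolate the radical: √(z + 36) = z + 6.
Square both sides: z + 36 = (z + 6)².
Expand and rearrange: z² + 11z = 0.
Solving gives z = 0 or z = -11.
Check each candidate in the original equation:
  z = 0: √(36) = 6, while z + 6 = 6 — valid.
  z = -11: √(25) = 5, while z + 6 = -5 — extraneous.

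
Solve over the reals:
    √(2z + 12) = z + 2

Square both sides: 2z + 12 = (z + 2)².
Expand and rearrange: z² + 2z - 8 = 0.
Solving gives z = 2 or z = -4.
Check each candidate in the original equation:
  z = 2: √(16) = 4, while z + 2 = 4 — valid.
  z = -4: √(4) = 2, while z + 2 = -2 — extraneous.

z = 2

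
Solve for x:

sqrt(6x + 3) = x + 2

Square both sides: 6x + 3 = (x + 2)^2.
Expand and rearrange: x^2 - 2x + 1 = 0.
This gives the repeated root x = 1.
Check in the original equation:
  x = 1: sqrt(9) = 3, while x + 2 = 3 — valid.

x = 1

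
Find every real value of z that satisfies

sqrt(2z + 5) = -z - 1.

z = -2

Square both sides: 2z + 5 = (-z - 1)^2.
Expand and rearrange: z^2 - 4 = 0.
Solving gives z = 2 or z = -2.
Check each candidate in the original equation:
  z = 2: sqrt(9) = 3, while -z - 1 = -3 — extraneous.
  z = -2: sqrt(1) = 1, while -z - 1 = 1 — valid.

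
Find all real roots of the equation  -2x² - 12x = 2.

x = -5.8284 or x = -0.1716

Rearrange to standard form: -2x² - 12x - 2 = 0.
Discriminant: (-12)² − 4·(-2)·(-2) = 128.
Quadratic formula: x = (12 ± √128) / (-4).
So x = -3 - 2·√(2) ≈ -5.8284 or x = -3 + 2·√(2) ≈ -0.1716.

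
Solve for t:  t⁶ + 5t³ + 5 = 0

t = -1.5352 or t = -1.1139

Let u = t³. The equation becomes u² + 5u + 5 = 0.
By the quadratic formula, u = -5/2 + √(5)/2 or u = -5/2 - √(5)/2.
t³ = -5/2 + √(5)/2 gives t = -∛(5/2 - √(5)/2) ≈ -1.1139.
t³ = -5/2 - √(5)/2 gives t = -∛(√(5)/2 + 5/2) ≈ -1.5352.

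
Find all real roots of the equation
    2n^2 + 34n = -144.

Bring every term to one side: 2n^2 + 34n + 144 = 0.
Factor: 2(n + 9)(n + 8) = 0.
So n = -9 or n = -8.

n = -9 or n = -8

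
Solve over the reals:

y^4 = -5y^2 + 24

y = -1.7321 or y = 1.7321

Let u = y^2. The equation becomes u^2 + 5u - 24 = 0.
Factor: (u + 8)(u - 3) = 0, so u = -8 or u = 3.
y^2 = -8 < 0 has no real solution.
y^2 = 3 gives y = +/-sqrt(3) ~= +/-1.7321.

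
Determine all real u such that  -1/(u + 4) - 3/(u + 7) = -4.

u = -6.3229 or u = -3.6771

Multiply both sides by (u + 4)(u + 7):
-(u + 7) - 3(u + 4) = -4(u + 4)(u + 7).
Expand and collect terms: -4u^2 - 40u - 93 = 0.
By the quadratic formula, u = (40 +/- sqrt(112)) / -8, so u ~= -6.3229 or u ~= -3.6771.
Neither value makes a denominator zero (u != -4, u != -7), so both are valid.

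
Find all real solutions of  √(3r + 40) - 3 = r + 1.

Isolate the radical: √(3r + 40) = r + 4.
Square both sides: 3r + 40 = (r + 4)².
Expand and rearrange: r² + 5r - 24 = 0.
Solving gives r = 3 or r = -8.
Check each candidate in the original equation:
  r = 3: √(49) = 7, while r + 4 = 7 — valid.
  r = -8: √(16) = 4, while r + 4 = -4 — extraneous.

r = 3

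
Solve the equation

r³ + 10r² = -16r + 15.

Rearrange: r³ + 10r² + 16r - 15 = 0.
Possible rational roots are divisors of -15. Testing r = -3 gives 0, so (r + 3) is a factor.
Divide: r³ + 10r² + 16r - 15 = (r + 3)(r² + 7r - 5).
Apply the quadratic formula to r² + 7r - 5 = 0: r = (-7 ± √69)/2, i.e. r ≈ 0.6533 or r ≈ -7.6533.

r = -7.6533 or r = -3 or r = 0.6533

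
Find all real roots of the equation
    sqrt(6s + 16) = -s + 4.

s = 0

Square both sides: 6s + 16 = (-s + 4)^2.
Expand and rearrange: s^2 - 14s = 0.
Solving gives s = 14 or s = 0.
Check each candidate in the original equation:
  s = 14: sqrt(100) = 10, while -s + 4 = -10 — extraneous.
  s = 0: sqrt(16) = 4, while -s + 4 = 4 — valid.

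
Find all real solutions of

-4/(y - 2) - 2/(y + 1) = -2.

Multiply both sides by (y - 2)(y + 1):
-4(y + 1) - 2(y - 2) = -2(y - 2)(y + 1).
Expand and collect terms: -2y^2 + 8y + 4 = 0.
By the quadratic formula, y = (-8 +/- sqrt(96)) / -4, so y ~= -0.4495 or y ~= 4.4495.
Neither value makes a denominator zero (y != 2, y != -1), so both are valid.

y = -0.4495 or y = 4.4495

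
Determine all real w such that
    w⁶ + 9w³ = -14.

Let u = w³. The equation becomes u² + 9u + 14 = 0.
Factor: (u + 2)(u + 7) = 0, so u = -2 or u = -7.
w³ = -2 gives w = -∛(2) ≈ -1.2599.
w³ = -7 gives w = -∛(7) ≈ -1.9129.

w = -1.9129 or w = -1.2599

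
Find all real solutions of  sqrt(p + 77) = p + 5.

Square both sides: p + 77 = (p + 5)^2.
Expand and rearrange: p^2 + 9p - 52 = 0.
Solving gives p = 4 or p = -13.
Check each candidate in the original equation:
  p = 4: sqrt(81) = 9, while p + 5 = 9 — valid.
  p = -13: sqrt(64) = 8, while p + 5 = -8 — extraneous.

p = 4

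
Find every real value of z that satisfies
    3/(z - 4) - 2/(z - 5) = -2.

Multiply both sides by (z - 4)(z - 5):
3(z - 5) - 2(z - 4) = -2(z - 4)(z - 5).
Expand and collect terms: -2z² + 17z - 33 = 0.
Factor or apply the quadratic formula: z = 3 or z = 5.5.
Neither value makes a denominator zero (z ≠ 4, z ≠ 5), so both are valid.

z = 3 or z = 5.5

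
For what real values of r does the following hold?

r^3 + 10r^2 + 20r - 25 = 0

r = -5.8541 or r = -5 or r = 0.8541

Possible rational roots are divisors of -25. Testing r = -5 gives 0, so (r + 5) is a factor.
Divide: r^3 + 10r^2 + 20r - 25 = (r + 5)(r^2 + 5r - 5).
Apply the quadratic formula to r^2 + 5r - 5 = 0: r = (-5 +/- sqrt(45))/2, i.e. r ~= 0.8541 or r ~= -5.8541.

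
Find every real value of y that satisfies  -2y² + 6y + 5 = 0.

y = -0.6794 or y = 3.6794

Discriminant: (6)² − 4·(-2)·5 = 76.
Quadratic formula: y = (-6 ± √76) / (-4).
So y = 3/2 - √(19)/2 ≈ -0.6794 or y = 3/2 + √(19)/2 ≈ 3.6794.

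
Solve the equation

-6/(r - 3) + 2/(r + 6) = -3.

Multiply both sides by (r - 3)(r + 6):
-6(r + 6) + 2(r - 3) = -3(r - 3)(r + 6).
Expand and collect terms: -3r² - 5r + 96 = 0.
By the quadratic formula, r = (5 ± √1177) / -6, so r ≈ -6.5512 or r ≈ 4.8846.
Neither value makes a denominator zero (r ≠ 3, r ≠ -6), so both are valid.

r = -6.5512 or r = 4.8846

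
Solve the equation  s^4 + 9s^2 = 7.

s = -0.8486 or s = 0.8486

Let u = s^2. The equation becomes u^2 + 9u - 7 = 0.
By the quadratic formula, u = -9/2 + sqrt(109)/2 or u = -sqrt(109)/2 - 9/2.
s^2 = -9/2 + sqrt(109)/2 gives s = +/-sqrt(-9/2 + sqrt(109)/2) ~= +/-0.8486.
s^2 = -sqrt(109)/2 - 9/2 < 0 has no real solution.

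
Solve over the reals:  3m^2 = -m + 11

Rearrange to standard form: 3m^2 + m - 11 = 0.
Discriminant: (1)^2 - 4*3*(-11) = 133.
Quadratic formula: m = (-1 +/- sqrt(133)) / 6.
So m = -1/6 + sqrt(133)/6 ~= 1.7554 or m = -sqrt(133)/6 - 1/6 ~= -2.0888.

m = -2.0888 or m = 1.7554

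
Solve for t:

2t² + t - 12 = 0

t = -2.7122 or t = 2.2122

Discriminant: (1)² − 4·2·(-12) = 97.
Quadratic formula: t = (-1 ± √97) / 4.
So t = -1/4 + √(97)/4 ≈ 2.2122 or t = -√(97)/4 - 1/4 ≈ -2.7122.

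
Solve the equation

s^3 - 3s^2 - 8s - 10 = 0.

s = 5

Possible rational roots are divisors of -10. Testing s = 5 gives 0, so (s - 5) is a factor.
Divide: s^3 - 3s^2 - 8s - 10 = (s - 5)(s^2 + 2s + 2).
The quadratic s^2 + 2s + 2 has discriminant -4 < 0, so no further real roots.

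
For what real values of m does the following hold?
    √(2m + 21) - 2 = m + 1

m = 2

Isolate the radical: √(2m + 21) = m + 3.
Square both sides: 2m + 21 = (m + 3)².
Expand and rearrange: m² + 4m - 12 = 0.
Solving gives m = 2 or m = -6.
Check each candidate in the original equation:
  m = 2: √(25) = 5, while m + 3 = 5 — valid.
  m = -6: √(9) = 3, while m + 3 = -3 — extraneous.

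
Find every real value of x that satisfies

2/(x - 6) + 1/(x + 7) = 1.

x = -6.1414 or x = 8.1414

Multiply both sides by (x - 6)(x + 7):
2(x + 7) + (x - 6) = (x - 6)(x + 7).
Expand and collect terms: x^2 - 2x - 50 = 0.
By the quadratic formula, x = (2 +/- sqrt(204)) / 2, so x ~= 8.1414 or x ~= -6.1414.
Neither value makes a denominator zero (x != 6, x != -7), so both are valid.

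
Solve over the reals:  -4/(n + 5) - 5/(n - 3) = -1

n = -2.8443 or n = 9.8443

Multiply both sides by (n + 5)(n - 3):
-4(n - 3) - 5(n + 5) = -(n + 5)(n - 3).
Expand and collect terms: -n² + 7n + 28 = 0.
By the quadratic formula, n = (-7 ± √161) / -2, so n ≈ -2.8443 or n ≈ 9.8443.
Neither value makes a denominator zero (n ≠ -5, n ≠ 3), so both are valid.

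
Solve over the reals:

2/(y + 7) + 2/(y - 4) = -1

y = -9.3523 or y = 2.3523

Multiply both sides by (y + 7)(y - 4):
2(y - 4) + 2(y + 7) = -(y + 7)(y - 4).
Expand and collect terms: -y² - 7y + 22 = 0.
By the quadratic formula, y = (7 ± √137) / -2, so y ≈ -9.3523 or y ≈ 2.3523.
Neither value makes a denominator zero (y ≠ -7, y ≠ 4), so both are valid.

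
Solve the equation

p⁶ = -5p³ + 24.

p = -2 or p = 1.4422

Let u = p³. The equation becomes u² + 5u - 24 = 0.
Factor: (u + 8)(u - 3) = 0, so u = -8 or u = 3.
p³ = -8 gives p = -2.
p³ = 3 gives p = ∛(3) ≈ 1.4422.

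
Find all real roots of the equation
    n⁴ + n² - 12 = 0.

n = -1.7321 or n = 1.7321

Let u = n². The equation becomes u² + u - 12 = 0.
Factor: (u - 3)(u + 4) = 0, so u = 3 or u = -4.
n² = 3 gives n = ±√(3) ≈ ±1.7321.
n² = -4 < 0 has no real solution.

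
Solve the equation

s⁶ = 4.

Let u = s³. The equation becomes u² - 4 = 0.
Factor: (u + 2)(u - 2) = 0, so u = -2 or u = 2.
s³ = -2 gives s = -∛(2) ≈ -1.2599.
s³ = 2 gives s = ∛(2) ≈ 1.2599.

s = -1.2599 or s = 1.2599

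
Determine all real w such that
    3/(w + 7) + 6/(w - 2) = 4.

w = -6.3641 or w = 3.6141

Multiply both sides by (w + 7)(w - 2):
3(w - 2) + 6(w + 7) = 4(w + 7)(w - 2).
Expand and collect terms: 4w² + 11w - 92 = 0.
By the quadratic formula, w = (-11 ± √1593) / 8, so w ≈ 3.6141 or w ≈ -6.3641.
Neither value makes a denominator zero (w ≠ -7, w ≠ 2), so both are valid.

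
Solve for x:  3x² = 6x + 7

Rearrange to standard form: 3x² - 6x - 7 = 0.
Discriminant: (-6)² − 4·3·(-7) = 120.
Quadratic formula: x = (6 ± √120) / 6.
So x = 1 + √(30)/3 ≈ 2.8257 or x = 1 - √(30)/3 ≈ -0.8257.

x = -0.8257 or x = 2.8257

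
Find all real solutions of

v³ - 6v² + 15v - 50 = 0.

v = 5

Possible rational roots are divisors of -50. Testing v = 5 gives 0, so (v - 5) is a factor.
Divide: v³ - 6v² + 15v - 50 = (v - 5)(v² - v + 10).
The quadratic v² - v + 10 has discriminant -39 < 0, so no further real roots.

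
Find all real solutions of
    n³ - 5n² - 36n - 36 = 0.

Possible rational roots are divisors of -36. Testing n = -3 gives 0, so (n + 3) is a factor.
Divide: n³ - 5n² - 36n - 36 = (n + 3)(n² - 8n - 12).
Apply the quadratic formula to n² - 8n - 12 = 0: n = (8 ± √112)/2, i.e. n ≈ 9.2915 or n ≈ -1.2915.

n = -3 or n = -1.2915 or n = 9.2915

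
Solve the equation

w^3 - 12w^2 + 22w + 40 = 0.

w = -1.099 or w = 4 or w = 9.099

Possible rational roots are divisors of 40. Testing w = 4 gives 0, so (w - 4) is a factor.
Divide: w^3 - 12w^2 + 22w + 40 = (w - 4)(w^2 - 8w - 10).
Apply the quadratic formula to w^2 - 8w - 10 = 0: w = (8 +/- sqrt(104))/2, i.e. w ~= 9.099 or w ~= -1.099.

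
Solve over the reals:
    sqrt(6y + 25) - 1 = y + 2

y = 4

Isolate the radical: sqrt(6y + 25) = y + 3.
Square both sides: 6y + 25 = (y + 3)^2.
Expand and rearrange: y^2 - 16 = 0.
Solving gives y = 4 or y = -4.
Check each candidate in the original equation:
  y = 4: sqrt(49) = 7, while y + 3 = 7 — valid.
  y = -4: sqrt(1) = 1, while y + 3 = -1 — extraneous.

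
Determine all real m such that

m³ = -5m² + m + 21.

Rearrange: m³ + 5m² - m - 21 = 0.
Possible rational roots are divisors of -21. Testing m = -3 gives 0, so (m + 3) is a factor.
Divide: m³ + 5m² - m - 21 = (m + 3)(m² + 2m - 7).
Apply the quadratic formula to m² + 2m - 7 = 0: m = (-2 ± √32)/2, i.e. m ≈ 1.8284 or m ≈ -3.8284.

m = -3.8284 or m = -3 or m = 1.8284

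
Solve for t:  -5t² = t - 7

t = -1.2874 or t = 1.0874

Rearrange to standard form: -5t² - t + 7 = 0.
Discriminant: (-1)² − 4·(-5)·7 = 141.
Quadratic formula: t = (1 ± √141) / (-10).
So t = -√(141)/10 - 1/10 ≈ -1.2874 or t = -1/10 + √(141)/10 ≈ 1.0874.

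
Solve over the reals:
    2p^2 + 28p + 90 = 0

p = -9 or p = -5

Factor: 2(p + 9)(p + 5) = 0.
So p = -9 or p = -5.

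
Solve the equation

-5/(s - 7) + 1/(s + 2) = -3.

s = -2.2826 or s = 8.6159

Multiply both sides by (s - 7)(s + 2):
-5(s + 2) + (s - 7) = -3(s - 7)(s + 2).
Expand and collect terms: -3s² + 19s + 59 = 0.
By the quadratic formula, s = (-19 ± √1069) / -6, so s ≈ -2.2826 or s ≈ 8.6159.
Neither value makes a denominator zero (s ≠ 7, s ≠ -2), so both are valid.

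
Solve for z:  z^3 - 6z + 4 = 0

z = -2.7321 or z = 0.7321 or z = 2

Possible rational roots are divisors of 4. Testing z = 2 gives 0, so (z - 2) is a factor.
Divide: z^3 - 6z + 4 = (z - 2)(z^2 + 2z - 2).
Apply the quadratic formula to z^2 + 2z - 2 = 0: z = (-2 +/- sqrt(12))/2, i.e. z ~= 0.7321 or z ~= -2.7321.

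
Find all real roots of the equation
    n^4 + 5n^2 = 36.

n = -2 or n = 2

Let u = n^2. The equation becomes u^2 + 5u - 36 = 0.
Factor: (u - 4)(u + 9) = 0, so u = 4 or u = -9.
n^2 = 4 gives n = +/-2.
n^2 = -9 < 0 has no real solution.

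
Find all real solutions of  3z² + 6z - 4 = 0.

Discriminant: (6)² − 4·3·(-4) = 84.
Quadratic formula: z = (-6 ± √84) / 6.
So z = -1 + √(21)/3 ≈ 0.5275 or z = -√(21)/3 - 1 ≈ -2.5275.

z = -2.5275 or z = 0.5275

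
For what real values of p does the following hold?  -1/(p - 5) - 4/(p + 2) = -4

p = -1.0397 or p = 5.2897

Multiply both sides by (p - 5)(p + 2):
-(p + 2) - 4(p - 5) = -4(p - 5)(p + 2).
Expand and collect terms: -4p² + 17p + 22 = 0.
By the quadratic formula, p = (-17 ± √641) / -8, so p ≈ -1.0397 or p ≈ 5.2897.
Neither value makes a denominator zero (p ≠ 5, p ≠ -2), so both are valid.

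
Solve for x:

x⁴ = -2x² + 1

Let u = x². The equation becomes u² + 2u - 1 = 0.
By the quadratic formula, u = -1 + √(2) or u = -√(2) - 1.
x² = -1 + √(2) gives x = ±√(-1 + √(2)) ≈ ±0.6436.
x² = -√(2) - 1 < 0 has no real solution.

x = -0.6436 or x = 0.6436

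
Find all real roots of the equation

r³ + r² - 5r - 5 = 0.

r = -2.2361 or r = -1 or r = 2.2361

Possible rational roots are divisors of -5. Testing r = -1 gives 0, so (r + 1) is a factor.
Divide: r³ + r² - 5r - 5 = (r + 1)(r² - 5).
Apply the quadratic formula to r² - 5 = 0: r = (0 ± √20)/2, i.e. r ≈ 2.2361 or r ≈ -2.2361.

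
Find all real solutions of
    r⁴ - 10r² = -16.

Let u = r². The equation becomes u² - 10u + 16 = 0.
Factor: (u - 2)(u - 8) = 0, so u = 2 or u = 8.
r² = 2 gives r = ±√(2) ≈ ±1.4142.
r² = 8 gives r = ±2·√(2) ≈ ±2.8284.

r = -2.8284 or r = -1.4142 or r = 1.4142 or r = 2.8284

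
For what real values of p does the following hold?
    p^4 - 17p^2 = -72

Let u = p^2. The equation becomes u^2 - 17u + 72 = 0.
Factor: (u - 9)(u - 8) = 0, so u = 9 or u = 8.
p^2 = 9 gives p = +/-3.
p^2 = 8 gives p = +/-2*sqrt(2) ~= +/-2.8284.

p = -3 or p = -2.8284 or p = 2.8284 or p = 3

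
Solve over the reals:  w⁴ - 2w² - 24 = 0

w = -2.4495 or w = 2.4495

Let u = w². The equation becomes u² - 2u - 24 = 0.
Factor: (u - 6)(u + 4) = 0, so u = 6 or u = -4.
w² = 6 gives w = ±√(6) ≈ ±2.4495.
w² = -4 < 0 has no real solution.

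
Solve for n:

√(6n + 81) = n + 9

n = 0

Square both sides: 6n + 81 = (n + 9)².
Expand and rearrange: n² + 12n = 0.
Solving gives n = 0 or n = -12.
Check each candidate in the original equation:
  n = 0: √(81) = 9, while n + 9 = 9 — valid.
  n = -12: √(9) = 3, while n + 9 = -3 — extraneous.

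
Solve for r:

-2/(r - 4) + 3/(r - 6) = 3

Multiply both sides by (r - 4)(r - 6):
-2(r - 6) + 3(r - 4) = 3(r - 4)(r - 6).
Expand and collect terms: 3r² - 31r + 72 = 0.
By the quadratic formula, r = (31 ± √97) / 6, so r ≈ 6.8081 or r ≈ 3.5252.
Neither value makes a denominator zero (r ≠ 4, r ≠ 6), so both are valid.

r = 3.5252 or r = 6.8081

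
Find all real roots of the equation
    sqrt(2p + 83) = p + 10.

p = -1

Square both sides: 2p + 83 = (p + 10)^2.
Expand and rearrange: p^2 + 18p + 17 = 0.
Solving gives p = -1 or p = -17.
Check each candidate in the original equation:
  p = -1: sqrt(81) = 9, while p + 10 = 9 — valid.
  p = -17: sqrt(49) = 7, while p + 10 = -7 — extraneous.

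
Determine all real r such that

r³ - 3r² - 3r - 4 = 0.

r = 4

Possible rational roots are divisors of -4. Testing r = 4 gives 0, so (r - 4) is a factor.
Divide: r³ - 3r² - 3r - 4 = (r - 4)(r² + r + 1).
The quadratic r² + r + 1 has discriminant -3 < 0, so no further real roots.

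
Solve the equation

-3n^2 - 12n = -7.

Rearrange to standard form: -3n^2 - 12n + 7 = 0.
Discriminant: (-12)^2 - 4*(-3)*7 = 228.
Quadratic formula: n = (12 +/- sqrt(228)) / (-6).
So n = -sqrt(57)/3 - 2 ~= -4.5166 or n = -2 + sqrt(57)/3 ~= 0.5166.

n = -4.5166 or n = 0.5166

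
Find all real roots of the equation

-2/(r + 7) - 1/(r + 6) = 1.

Multiply both sides by (r + 7)(r + 6):
-2(r + 6) - (r + 7) = (r + 7)(r + 6).
Expand and collect terms: r² + 16r + 61 = 0.
By the quadratic formula, r = (-16 ± √12) / 2, so r ≈ -6.2679 or r ≈ -9.7321.
Neither value makes a denominator zero (r ≠ -7, r ≠ -6), so both are valid.

r = -9.7321 or r = -6.2679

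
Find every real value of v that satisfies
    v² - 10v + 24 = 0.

Factor: (v - 4)(v - 6) = 0.
So v = 4 or v = 6.

v = 4 or v = 6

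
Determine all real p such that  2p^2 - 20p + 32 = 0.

Factor: 2(p - 2)(p - 8) = 0.
So p = 2 or p = 8.

p = 2 or p = 8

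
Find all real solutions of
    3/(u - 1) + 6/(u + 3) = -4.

Multiply both sides by (u - 1)(u + 3):
3(u + 3) + 6(u - 1) = -4(u - 1)(u + 3).
Expand and collect terms: -4u^2 - 17u + 9 = 0.
By the quadratic formula, u = (17 +/- sqrt(433)) / -8, so u ~= -4.7261 or u ~= 0.4761.
Neither value makes a denominator zero (u != 1, u != -3), so both are valid.

u = -4.7261 or u = 0.4761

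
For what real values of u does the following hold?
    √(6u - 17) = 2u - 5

Square both sides: 6u - 17 = (2u - 5)².
Expand and rearrange: 4u² - 26u + 42 = 0.
Solving gives u = 3.5 or u = 3.
Check each candidate in the original equation:
  u = 3.5: √(4) = 2, while 2u - 5 = 2 — valid.
  u = 3: √(1) = 1, while 2u - 5 = 1 — valid.

u = 3 or u = 3.5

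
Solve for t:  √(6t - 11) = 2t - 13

Square both sides: 6t - 11 = (2t - 13)².
Expand and rearrange: 4t² - 58t + 180 = 0.
Solving gives t = 10 or t = 4.5.
Check each candidate in the original equation:
  t = 10: √(49) = 7, while 2t - 13 = 7 — valid.
  t = 4.5: √(16) = 4, while 2t - 13 = -4 — extraneous.

t = 10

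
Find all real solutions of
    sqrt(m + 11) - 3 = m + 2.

Isolate the radical: sqrt(m + 11) = m + 5.
Square both sides: m + 11 = (m + 5)^2.
Expand and rearrange: m^2 + 9m + 14 = 0.
Solving gives m = -2 or m = -7.
Check each candidate in the original equation:
  m = -2: sqrt(9) = 3, while m + 5 = 3 — valid.
  m = -7: sqrt(4) = 2, while m + 5 = -2 — extraneous.

m = -2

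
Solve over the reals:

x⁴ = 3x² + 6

x = -2.091 or x = 2.091

Let u = x². The equation becomes u² - 3u - 6 = 0.
By the quadratic formula, u = 3/2 + √(33)/2 or u = 3/2 - √(33)/2.
x² = 3/2 + √(33)/2 gives x = ±√(3/2 + √(33)/2) ≈ ±2.091.
x² = 3/2 - √(33)/2 < 0 has no real solution.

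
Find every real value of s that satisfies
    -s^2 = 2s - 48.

Bring every term to one side: -s^2 - 2s + 48 = 0.
Factor: -1(s + 8)(s - 6) = 0.
So s = -8 or s = 6.

s = -8 or s = 6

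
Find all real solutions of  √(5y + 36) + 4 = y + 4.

y = 9

Isolate the radical: √(5y + 36) = y.
Square both sides: 5y + 36 = (y)².
Expand and rearrange: y² - 5y - 36 = 0.
Solving gives y = 9 or y = -4.
Check each candidate in the original equation:
  y = 9: √(81) = 9, while y = 9 — valid.
  y = -4: √(16) = 4, while y = -4 — extraneous.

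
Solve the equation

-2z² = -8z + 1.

Rearrange to standard form: -2z² + 8z - 1 = 0.
Discriminant: (8)² − 4·(-2)·(-1) = 56.
Quadratic formula: z = (-8 ± √56) / (-4).
So z = 2 - √(14)/2 ≈ 0.1292 or z = √(14)/2 + 2 ≈ 3.8708.

z = 0.1292 or z = 3.8708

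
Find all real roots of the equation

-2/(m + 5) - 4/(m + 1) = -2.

m = -4.3723 or m = 1.3723

Multiply both sides by (m + 5)(m + 1):
-2(m + 1) - 4(m + 5) = -2(m + 5)(m + 1).
Expand and collect terms: -2m² - 6m + 12 = 0.
By the quadratic formula, m = (6 ± √132) / -4, so m ≈ -4.3723 or m ≈ 1.3723.
Neither value makes a denominator zero (m ≠ -5, m ≠ -1), so both are valid.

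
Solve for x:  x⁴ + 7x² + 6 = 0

No real solutions.

Let u = x². The equation becomes u² + 7u + 6 = 0.
Factor: (u + 1)(u + 6) = 0, so u = -1 or u = -6.
x² = -1 < 0 has no real solution.
x² = -6 < 0 has no real solution.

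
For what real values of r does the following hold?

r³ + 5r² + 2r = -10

r = -5

Rearrange: r³ + 5r² + 2r + 10 = 0.
Possible rational roots are divisors of 10. Testing r = -5 gives 0, so (r + 5) is a factor.
Divide: r³ + 5r² + 2r + 10 = (r + 5)(r² + 2).
The quadratic r² + 2 has discriminant -8 < 0, so no further real roots.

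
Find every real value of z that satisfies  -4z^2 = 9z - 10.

z = -3.0655 or z = 0.8155

Rearrange to standard form: -4z^2 - 9z + 10 = 0.
Discriminant: (-9)^2 - 4*(-4)*10 = 241.
Quadratic formula: z = (9 +/- sqrt(241)) / (-8).
So z = -sqrt(241)/8 - 9/8 ~= -3.0655 or z = -9/8 + sqrt(241)/8 ~= 0.8155.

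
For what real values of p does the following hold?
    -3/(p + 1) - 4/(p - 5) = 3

Multiply both sides by (p + 1)(p - 5):
-3(p - 5) - 4(p + 1) = 3(p + 1)(p - 5).
Expand and collect terms: 3p^2 - 5p - 26 = 0.
By the quadratic formula, p = (5 +/- sqrt(337)) / 6, so p ~= 3.8929 or p ~= -2.2263.
Neither value makes a denominator zero (p != -1, p != 5), so both are valid.

p = -2.2263 or p = 3.8929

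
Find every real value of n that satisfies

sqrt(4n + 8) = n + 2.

Square both sides: 4n + 8 = (n + 2)^2.
Expand and rearrange: n^2 - 4 = 0.
Solving gives n = 2 or n = -2.
Check each candidate in the original equation:
  n = 2: sqrt(16) = 4, while n + 2 = 4 — valid.
  n = -2: sqrt(0) = 0, while n + 2 = 0 — valid.

n = -2 or n = 2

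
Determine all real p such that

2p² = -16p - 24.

Bring every term to one side: 2p² + 16p + 24 = 0.
Factor: 2(p + 2)(p + 6) = 0.
So p = -2 or p = -6.

p = -6 or p = -2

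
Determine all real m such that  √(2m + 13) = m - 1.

m = 6

Square both sides: 2m + 13 = (m - 1)².
Expand and rearrange: m² - 4m - 12 = 0.
Solving gives m = 6 or m = -2.
Check each candidate in the original equation:
  m = 6: √(25) = 5, while m - 1 = 5 — valid.
  m = -2: √(9) = 3, while m - 1 = -3 — extraneous.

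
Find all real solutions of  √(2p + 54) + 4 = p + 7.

p = 5

Isolate the radical: √(2p + 54) = p + 3.
Square both sides: 2p + 54 = (p + 3)².
Expand and rearrange: p² + 4p - 45 = 0.
Solving gives p = 5 or p = -9.
Check each candidate in the original equation:
  p = 5: √(64) = 8, while p + 3 = 8 — valid.
  p = -9: √(36) = 6, while p + 3 = -6 — extraneous.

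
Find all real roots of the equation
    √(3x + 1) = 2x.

Square both sides: 3x + 1 = (2x)².
Expand and rearrange: 4x² - 3x - 1 = 0.
Solving gives x = 1 or x = -0.25.
Check each candidate in the original equation:
  x = 1: √(4) = 2, while 2x = 2 — valid.
  x = -0.25: √(0.25) = 0.5, while 2x = -0.5 — extraneous.

x = 1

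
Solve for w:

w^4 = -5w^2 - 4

No real solutions.

Let u = w^2. The equation becomes u^2 + 5u + 4 = 0.
Factor: (u + 4)(u + 1) = 0, so u = -4 or u = -1.
w^2 = -4 < 0 has no real solution.
w^2 = -1 < 0 has no real solution.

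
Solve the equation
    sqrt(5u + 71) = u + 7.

Square both sides: 5u + 71 = (u + 7)^2.
Expand and rearrange: u^2 + 9u - 22 = 0.
Solving gives u = 2 or u = -11.
Check each candidate in the original equation:
  u = 2: sqrt(81) = 9, while u + 7 = 9 — valid.
  u = -11: sqrt(16) = 4, while u + 7 = -4 — extraneous.

u = 2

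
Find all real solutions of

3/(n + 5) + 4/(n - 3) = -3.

Multiply both sides by (n + 5)(n - 3):
3(n - 3) + 4(n + 5) = -3(n + 5)(n - 3).
Expand and collect terms: -3n² - 13n + 34 = 0.
By the quadratic formula, n = (13 ± √577) / -6, so n ≈ -6.1701 or n ≈ 1.8368.
Neither value makes a denominator zero (n ≠ -5, n ≠ 3), so both are valid.

n = -6.1701 or n = 1.8368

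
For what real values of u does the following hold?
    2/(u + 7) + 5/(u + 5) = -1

u = -12.7016 or u = -6.2984

Multiply both sides by (u + 7)(u + 5):
2(u + 5) + 5(u + 7) = -(u + 7)(u + 5).
Expand and collect terms: -u² - 19u - 80 = 0.
By the quadratic formula, u = (19 ± √41) / -2, so u ≈ -12.7016 or u ≈ -6.2984.
Neither value makes a denominator zero (u ≠ -7, u ≠ -5), so both are valid.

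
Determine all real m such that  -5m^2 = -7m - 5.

Rearrange to standard form: -5m^2 + 7m + 5 = 0.
Discriminant: (7)^2 - 4*(-5)*5 = 149.
Quadratic formula: m = (-7 +/- sqrt(149)) / (-10).
So m = 7/10 - sqrt(149)/10 ~= -0.5207 or m = 7/10 + sqrt(149)/10 ~= 1.9207.

m = -0.5207 or m = 1.9207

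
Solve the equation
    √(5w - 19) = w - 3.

Square both sides: 5w - 19 = (w - 3)².
Expand and rearrange: w² - 11w + 28 = 0.
Solving gives w = 7 or w = 4.
Check each candidate in the original equation:
  w = 7: √(16) = 4, while w - 3 = 4 — valid.
  w = 4: √(1) = 1, while w - 3 = 1 — valid.

w = 4 or w = 7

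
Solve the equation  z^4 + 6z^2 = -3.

No real solutions.

Let u = z^2. The equation becomes u^2 + 6u + 3 = 0.
By the quadratic formula, u = -3 + sqrt(6) or u = -3 - sqrt(6).
z^2 = -3 + sqrt(6) < 0 has no real solution.
z^2 = -3 - sqrt(6) < 0 has no real solution.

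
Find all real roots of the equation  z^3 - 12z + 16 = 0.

z = -4 or z = 2

Possible rational roots are divisors of 16. Testing z = -4 gives 0, so (z + 4) is a factor.
Divide: z^3 - 12z + 16 = (z + 4)(z^2 - 4z + 4).
The quadratic has the repeated root z = 2.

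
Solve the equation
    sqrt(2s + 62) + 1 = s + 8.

s = 1

Isolate the radical: sqrt(2s + 62) = s + 7.
Square both sides: 2s + 62 = (s + 7)^2.
Expand and rearrange: s^2 + 12s - 13 = 0.
Solving gives s = 1 or s = -13.
Check each candidate in the original equation:
  s = 1: sqrt(64) = 8, while s + 7 = 8 — valid.
  s = -13: sqrt(36) = 6, while s + 7 = -6 — extraneous.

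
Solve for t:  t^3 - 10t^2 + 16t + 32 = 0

Possible rational roots are divisors of 32. Testing t = 4 gives 0, so (t - 4) is a factor.
Divide: t^3 - 10t^2 + 16t + 32 = (t - 4)(t^2 - 6t - 8).
Apply the quadratic formula to t^2 - 6t - 8 = 0: t = (6 +/- sqrt(68))/2, i.e. t ~= 7.1231 or t ~= -1.1231.

t = -1.1231 or t = 4 or t = 7.1231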